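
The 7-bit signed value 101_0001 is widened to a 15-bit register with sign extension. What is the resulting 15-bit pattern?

111111111010001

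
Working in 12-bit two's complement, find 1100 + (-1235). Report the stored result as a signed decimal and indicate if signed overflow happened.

-135; no overflow

1100 → 010001001100
-1235 → 101100101101
  010001001100
+ 101100101101
= 111101111001
Result 111101111001: MSB = 1 → 3961 − 4096 = -135.
Addends have opposite signs, so signed overflow cannot occur.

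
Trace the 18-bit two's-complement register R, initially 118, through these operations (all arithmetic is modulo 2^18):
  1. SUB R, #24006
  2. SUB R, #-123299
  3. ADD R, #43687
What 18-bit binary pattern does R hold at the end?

100010111011111010

Start: R = 118 = 000000000001110110.
R = 118 − 24006 = -23888 = 111010001010110000
R = -23888 − (-123299) = 99411 = 011000010001010011
R = 99411 + 43687 = 143098; wraps to -119046 = 100010111011111010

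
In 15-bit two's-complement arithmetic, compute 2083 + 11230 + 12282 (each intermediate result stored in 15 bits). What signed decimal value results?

2083 + 11230 = 13313 (011010000000001)
13313 + 12282 = 25595 → wraps to -7173 (110001111111011)

-7173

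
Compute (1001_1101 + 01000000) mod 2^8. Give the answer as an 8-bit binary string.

  10011101
+ 01000000
= 11011101

11011101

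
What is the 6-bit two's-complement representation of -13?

|-13| = 13 = 001101 in 6 bits.
Invert the bits: 110010. Add 1: 110011.

110011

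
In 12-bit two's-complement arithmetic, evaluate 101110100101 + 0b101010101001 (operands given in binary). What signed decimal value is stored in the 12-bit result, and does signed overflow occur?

101110100101 = -1115 (signed)
0b101010101001 → 101010101001 = -1367 (signed)
  101110100101
+ 101010101001
= 011001001110  (discard carry-out 1)
Result 011001001110: MSB = 0 → value 1614.
Both addends are negative but the stored result is non-negative: signed overflow. The true value -1115 + (-1367) = -2482 lies outside [-2048, 2047].

1614; overflow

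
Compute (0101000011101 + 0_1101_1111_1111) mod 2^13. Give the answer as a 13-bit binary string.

  0101000011101
+ 0110111111111
= 1100000011100

1100000011100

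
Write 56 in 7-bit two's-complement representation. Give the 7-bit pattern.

0111000

56 is non-negative, so write it directly in 7 bits: 0111000.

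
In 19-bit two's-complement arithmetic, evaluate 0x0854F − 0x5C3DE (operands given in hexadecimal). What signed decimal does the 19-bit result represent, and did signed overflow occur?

180593; no overflow

0x0854F = 0001000010101001111 = 34127 (signed)
0x5C3DE = 1011100001111011110 = -146466 (signed)
Subtract via negate-and-add: invert 1011100001111011110 + 1 = 0100011110000100010 (i.e. 146466).
  0001000010101001111
+ 0100011110000100010
= 0101100000101110001
Result 0101100000101110001: MSB = 0 → value 180593.
Both addends (after negating the subtrahend) are non-negative and so is the stored result: no signed overflow.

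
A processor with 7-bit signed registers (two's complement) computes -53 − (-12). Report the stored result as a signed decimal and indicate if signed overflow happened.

-53 → 1001011
-12 → 1110100
Subtract via negate-and-add: invert 1110100 + 1 = 0001100 (i.e. 12).
  1001011
+ 0001100
= 1010111
Result 1010111: MSB = 1 → 87 − 128 = -41.
Addends (after negating the subtrahend) have opposite signs, so signed overflow cannot occur.

-41; no overflow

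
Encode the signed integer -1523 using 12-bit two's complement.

|-1523| = 1523 = 010111110011 in 12 bits.
Invert the bits: 101000001100. Add 1: 101000001101.

101000001101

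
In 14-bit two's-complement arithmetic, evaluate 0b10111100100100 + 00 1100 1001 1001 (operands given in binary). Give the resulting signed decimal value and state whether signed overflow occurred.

0b10111100100100 → 10111100100100 = -4316 (signed)
00 1100 1001 1001 → 00110010011001 = 3225 (signed)
  10111100100100
+ 00110010011001
= 11101110111101
Result 11101110111101: MSB = 1 → 15293 − 16384 = -1091.
Addends have opposite signs, so signed overflow cannot occur.

-1091; no overflow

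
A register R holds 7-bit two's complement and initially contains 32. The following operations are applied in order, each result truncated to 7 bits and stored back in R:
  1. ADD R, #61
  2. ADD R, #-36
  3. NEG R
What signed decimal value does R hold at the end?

Start: R = 32 = 0100000.
R = 32 + 61 = 93; wraps to -35 = 1011101
R = -35 + (-36) = -71; wraps to 57 = 0111001
R = −(57) = -57 = 1000111

-57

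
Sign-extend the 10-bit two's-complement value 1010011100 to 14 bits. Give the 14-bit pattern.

MSB of 1010011100 is 1; replicate it into the new high bits.
1111|1010011100 → 11111010011100 (still -356).

11111010011100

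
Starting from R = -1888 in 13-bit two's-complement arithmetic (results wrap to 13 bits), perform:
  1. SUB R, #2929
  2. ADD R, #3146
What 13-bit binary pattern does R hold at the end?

Start: R = -1888 = 1100010100000.
R = -1888 − 2929 = -4817; wraps to 3375 = 0110100101111
R = 3375 + 3146 = 6521; wraps to -1671 = 1100101111001

1100101111001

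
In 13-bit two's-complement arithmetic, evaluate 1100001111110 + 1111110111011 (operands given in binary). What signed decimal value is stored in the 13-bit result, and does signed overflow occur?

1100001111110 = -1922 (signed)
1111110111011 = -69 (signed)
  1100001111110
+ 1111110111011
= 1100000111001  (discard carry-out 1)
Result 1100000111001: MSB = 1 → 6201 − 8192 = -1991.
Both addends are negative and so is the stored result: no signed overflow.

-1991; no overflow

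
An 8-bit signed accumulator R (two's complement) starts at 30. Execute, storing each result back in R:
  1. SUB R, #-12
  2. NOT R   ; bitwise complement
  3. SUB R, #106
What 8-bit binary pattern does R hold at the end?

Start: R = 30 = 00011110.
R = 30 − (-12) = 42 = 00101010
R = NOT 00101010 = 11010101 = -43
R = -43 − 106 = -149; wraps to 107 = 01101011

01101011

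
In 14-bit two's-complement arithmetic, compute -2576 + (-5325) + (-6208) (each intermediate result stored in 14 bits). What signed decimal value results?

2275

-2576 + (-5325) = -7901 (10000100100011)
-7901 + (-6208) = -14109 → wraps to 2275 (00100011100011)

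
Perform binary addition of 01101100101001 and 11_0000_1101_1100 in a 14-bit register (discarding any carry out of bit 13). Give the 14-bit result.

00110000000101

  01101100101001
+ 11000011011100
= 00110000000101  (discard carry-out 1)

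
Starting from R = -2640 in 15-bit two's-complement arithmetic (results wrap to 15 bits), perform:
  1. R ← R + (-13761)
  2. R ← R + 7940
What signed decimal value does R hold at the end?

-8461

Start: R = -2640 = 111010110110000.
R = -2640 + (-13761) = -16401; wraps to 16367 = 011111111101111
R = 16367 + 7940 = 24307; wraps to -8461 = 101111011110011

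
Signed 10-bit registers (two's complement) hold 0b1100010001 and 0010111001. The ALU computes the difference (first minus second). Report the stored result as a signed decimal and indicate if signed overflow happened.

0b1100010001 → 1100010001 = -239 (signed)
0010111001 = 185 (signed)
Subtract via negate-and-add: invert 0010111001 + 1 = 1101000111 (i.e. -185).
  1100010001
+ 1101000111
= 1001011000  (discard carry-out 1)
Result 1001011000: MSB = 1 → 600 − 1024 = -424.
Both addends (after negating the subtrahend) are negative and so is the stored result: no signed overflow.

-424; no overflow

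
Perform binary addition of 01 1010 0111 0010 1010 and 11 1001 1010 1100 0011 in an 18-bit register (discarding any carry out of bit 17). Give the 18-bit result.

  011010011100101010
+ 111001101011000011
= 010100000111101101  (discard carry-out 1)

010100000111101101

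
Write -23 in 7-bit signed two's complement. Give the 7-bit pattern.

1101001

|-23| = 23 = 0010111 in 7 bits.
Invert the bits: 1101000. Add 1: 1101001.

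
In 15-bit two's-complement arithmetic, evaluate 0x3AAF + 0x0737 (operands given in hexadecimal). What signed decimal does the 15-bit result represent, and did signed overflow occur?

-15898; overflow

0x3AAF = 011101010101111 = 15023 (signed)
0x0737 = 000011100110111 = 1847 (signed)
  011101010101111
+ 000011100110111
= 100000111100110
Result 100000111100110: MSB = 1 → 16870 − 32768 = -15898.
Both addends are non-negative but the stored result is negative: signed overflow. The true value 15023 + 1847 = 16870 lies outside [-16384, 16383].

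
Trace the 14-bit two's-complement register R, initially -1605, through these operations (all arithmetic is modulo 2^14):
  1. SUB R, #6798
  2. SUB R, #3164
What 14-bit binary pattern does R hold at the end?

Start: R = -1605 = 11100110111011.
R = -1605 − 6798 = -8403; wraps to 7981 = 01111100101101
R = 7981 − 3164 = 4817 = 01001011010001

01001011010001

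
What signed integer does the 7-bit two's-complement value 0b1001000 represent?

MSB is 1, so the value is negative.
Unsigned reading: 72. Subtract 2^7 = 128: 72 − 128 = -56.

-56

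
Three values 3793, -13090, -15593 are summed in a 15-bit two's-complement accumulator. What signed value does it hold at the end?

7878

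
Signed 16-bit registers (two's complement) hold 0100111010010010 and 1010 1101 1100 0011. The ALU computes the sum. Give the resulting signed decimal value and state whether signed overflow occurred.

0100111010010010 = 20114 (signed)
1010 1101 1100 0011 → 1010110111000011 = -21053 (signed)
  0100111010010010
+ 1010110111000011
= 1111110001010101
Result 1111110001010101: MSB = 1 → 64597 − 65536 = -939.
Addends have opposite signs, so signed overflow cannot occur.

-939; no overflow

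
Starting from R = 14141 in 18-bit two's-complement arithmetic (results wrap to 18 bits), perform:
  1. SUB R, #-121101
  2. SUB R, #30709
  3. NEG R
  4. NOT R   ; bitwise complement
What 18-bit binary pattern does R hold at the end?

Start: R = 14141 = 000011011100111101.
R = 14141 − (-121101) = 135242; wraps to -126902 = 100001000001001010
R = -126902 − 30709 = -157611; wraps to 104533 = 011001100001010101
R = −(104533) = -104533 = 100110011110101011
R = NOT 100110011110101011 = 011001100001010100 = 104532

011001100001010100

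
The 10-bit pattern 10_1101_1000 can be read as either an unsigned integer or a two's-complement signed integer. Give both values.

unsigned = 728, signed = -296

Unsigned: 1011011000 = 728.
Signed: MSB=1 → 728 − 1024 = -296.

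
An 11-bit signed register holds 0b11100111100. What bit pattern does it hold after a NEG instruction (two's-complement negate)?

00011000100

Invert: 00011000011. Add 1: 00011000100.
Check: 11100111100 = -196, 00011000100 = 196.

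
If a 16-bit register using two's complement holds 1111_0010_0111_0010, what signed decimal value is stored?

MSB is 1, so the value is negative.
Unsigned reading: 62066. Subtract 2^16 = 65536: 62066 − 65536 = -3470.

-3470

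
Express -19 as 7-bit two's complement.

|-19| = 19 = 0010011 in 7 bits.
Invert the bits: 1101100. Add 1: 1101101.
Check: 1101101 reads as 109 − 128 = -19.

1101101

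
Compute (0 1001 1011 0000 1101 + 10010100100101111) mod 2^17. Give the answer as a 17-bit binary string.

11100010000111100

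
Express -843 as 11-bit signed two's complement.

|-843| = 843 = 01101001011 in 11 bits.
Invert the bits: 10010110100. Add 1: 10010110101.

10010110101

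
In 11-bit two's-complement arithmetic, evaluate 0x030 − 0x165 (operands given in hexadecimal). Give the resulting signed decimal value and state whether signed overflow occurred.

-309; no overflow

0x030 = 00000110000 = 48 (signed)
0x165 = 00101100101 = 357 (signed)
Subtract via negate-and-add: invert 00101100101 + 1 = 11010011011 (i.e. -357).
  00000110000
+ 11010011011
= 11011001011
Result 11011001011: MSB = 1 → 1739 − 2048 = -309.
Addends (after negating the subtrahend) have opposite signs, so signed overflow cannot occur.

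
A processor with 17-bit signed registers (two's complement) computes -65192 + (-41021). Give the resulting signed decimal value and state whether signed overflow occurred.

24859; overflow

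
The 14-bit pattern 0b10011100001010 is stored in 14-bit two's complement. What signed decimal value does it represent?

MSB is 1, so the value is negative.
Invert: 01100011110101. Add 1: 01100011110110 = 6390. So the value is −6390.

-6390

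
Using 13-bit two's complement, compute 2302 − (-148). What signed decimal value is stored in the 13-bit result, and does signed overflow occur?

2302 → 0100011111110
-148 → 1111101101100
Subtract via negate-and-add: invert 1111101101100 + 1 = 0000010010100 (i.e. 148).
  0100011111110
+ 0000010010100
= 0100110010010
Result 0100110010010: MSB = 0 → value 2450.
Both addends (after negating the subtrahend) are non-negative and so is the stored result: no signed overflow.

2450; no overflow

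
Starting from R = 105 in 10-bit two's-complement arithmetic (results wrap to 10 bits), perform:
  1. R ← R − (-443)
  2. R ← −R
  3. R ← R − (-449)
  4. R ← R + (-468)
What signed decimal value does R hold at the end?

Start: R = 105 = 0001101001.
R = 105 − (-443) = 548; wraps to -476 = 1000100100
R = −(-476) = 476 = 0111011100
R = 476 − (-449) = 925; wraps to -99 = 1110011101
R = -99 + (-468) = -567; wraps to 457 = 0111001001

457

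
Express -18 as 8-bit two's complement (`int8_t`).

11101110

|-18| = 18 = 00010010 in 8 bits.
Invert the bits: 11101101. Add 1: 11101110.
Check: 11101110 reads as 238 − 256 = -18.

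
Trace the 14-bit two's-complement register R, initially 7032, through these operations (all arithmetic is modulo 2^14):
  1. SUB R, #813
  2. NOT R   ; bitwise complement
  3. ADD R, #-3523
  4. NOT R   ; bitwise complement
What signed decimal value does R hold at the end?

Start: R = 7032 = 01101101111000.
R = 7032 − 813 = 6219 = 01100001001011
R = NOT 01100001001011 = 10011110110100 = -6220
R = -6220 + (-3523) = -9743; wraps to 6641 = 01100111110001
R = NOT 01100111110001 = 10011000001110 = -6642

-6642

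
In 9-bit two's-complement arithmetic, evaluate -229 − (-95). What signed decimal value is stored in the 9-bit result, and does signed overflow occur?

-229 → 100011011
-95 → 110100001
Subtract via negate-and-add: invert 110100001 + 1 = 001011111 (i.e. 95).
  100011011
+ 001011111
= 101111010
Result 101111010: MSB = 1 → 378 − 512 = -134.
Addends (after negating the subtrahend) have opposite signs, so signed overflow cannot occur.

-134; no overflow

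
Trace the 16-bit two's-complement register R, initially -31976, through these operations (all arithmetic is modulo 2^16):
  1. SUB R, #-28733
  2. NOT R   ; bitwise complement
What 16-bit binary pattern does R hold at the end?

0000110010101010

Start: R = -31976 = 1000001100011000.
R = -31976 − (-28733) = -3243 = 1111001101010101
R = NOT 1111001101010101 = 0000110010101010 = 3242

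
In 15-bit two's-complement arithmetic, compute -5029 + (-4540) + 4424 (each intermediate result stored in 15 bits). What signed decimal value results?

-5145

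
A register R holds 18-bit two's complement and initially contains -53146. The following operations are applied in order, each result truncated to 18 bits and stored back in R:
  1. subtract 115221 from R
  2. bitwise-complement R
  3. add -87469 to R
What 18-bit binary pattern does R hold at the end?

Start: R = -53146 = 110011000001100110.
R = -53146 − 115221 = -168367; wraps to 93777 = 010110111001010001
R = NOT 010110111001010001 = 101001000110101110 = -93778
R = -93778 + (-87469) = -181247; wraps to 80897 = 010011110000000001

010011110000000001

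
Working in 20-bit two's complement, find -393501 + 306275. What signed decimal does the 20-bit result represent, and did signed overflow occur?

-87226; no overflow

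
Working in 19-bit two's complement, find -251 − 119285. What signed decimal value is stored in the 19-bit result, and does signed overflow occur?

-251 → 1111111111100000101
119285 → 0011101000111110101
Subtract via negate-and-add: invert 0011101000111110101 + 1 = 1100010111000001011 (i.e. -119285).
  1111111111100000101
+ 1100010111000001011
= 1100010110100010000  (discard carry-out 1)
Result 1100010110100010000: MSB = 1 → 404752 − 524288 = -119536.
Both addends (after negating the subtrahend) are negative and so is the stored result: no signed overflow.

-119536; no overflow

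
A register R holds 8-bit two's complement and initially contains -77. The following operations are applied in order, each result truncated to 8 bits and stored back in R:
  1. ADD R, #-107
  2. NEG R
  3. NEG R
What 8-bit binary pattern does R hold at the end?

01001000

Start: R = -77 = 10110011.
R = -77 + (-107) = -184; wraps to 72 = 01001000
R = −(72) = -72 = 10111000
R = −(-72) = 72 = 01001000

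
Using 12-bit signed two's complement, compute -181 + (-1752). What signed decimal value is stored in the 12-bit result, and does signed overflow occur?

-1933; no overflow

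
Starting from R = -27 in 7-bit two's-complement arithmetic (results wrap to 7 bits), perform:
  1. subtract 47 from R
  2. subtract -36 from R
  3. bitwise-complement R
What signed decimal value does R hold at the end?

37

Start: R = -27 = 1100101.
R = -27 − 47 = -74; wraps to 54 = 0110110
R = 54 − (-36) = 90; wraps to -38 = 1011010
R = NOT 1011010 = 0100101 = 37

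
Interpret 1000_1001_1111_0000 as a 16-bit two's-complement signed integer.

-30224

MSB is 1, so the value is negative.
Invert: 0111011000001111. Add 1: 0111011000010000 = 30224. So the value is −30224.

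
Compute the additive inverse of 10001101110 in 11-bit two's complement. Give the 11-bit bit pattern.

01110010010

Invert: 01110010001. Add 1: 01110010010.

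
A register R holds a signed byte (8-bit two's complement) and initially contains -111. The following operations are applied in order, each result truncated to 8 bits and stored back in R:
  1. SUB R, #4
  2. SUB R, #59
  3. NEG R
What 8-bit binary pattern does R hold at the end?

Start: R = -111 = 10010001.
R = -111 − 4 = -115 = 10001101
R = -115 − 59 = -174; wraps to 82 = 01010010
R = −(82) = -82 = 10101110

10101110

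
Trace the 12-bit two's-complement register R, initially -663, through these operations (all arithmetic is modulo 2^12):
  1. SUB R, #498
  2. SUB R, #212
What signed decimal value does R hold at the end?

-1373

Start: R = -663 = 110101101001.
R = -663 − 498 = -1161 = 101101110111
R = -1161 − 212 = -1373 = 101010100011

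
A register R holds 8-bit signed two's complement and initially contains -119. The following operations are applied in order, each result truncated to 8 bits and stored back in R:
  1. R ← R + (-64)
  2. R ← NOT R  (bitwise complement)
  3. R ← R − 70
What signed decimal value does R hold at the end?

112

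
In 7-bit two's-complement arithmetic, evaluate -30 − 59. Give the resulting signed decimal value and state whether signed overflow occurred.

39; overflow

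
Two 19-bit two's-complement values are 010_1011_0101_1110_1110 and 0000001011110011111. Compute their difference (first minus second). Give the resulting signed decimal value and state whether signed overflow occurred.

010_1011_0101_1110_1110 → 0101011010111101110 = 177646 (signed)
0000001011110011111 = 6047 (signed)
Subtract via negate-and-add: invert 0000001011110011111 + 1 = 1111110100001100001 (i.e. -6047).
  0101011010111101110
+ 1111110100001100001
= 0101001111001001111  (discard carry-out 1)
Result 0101001111001001111: MSB = 0 → value 171599.
Addends (after negating the subtrahend) have opposite signs, so signed overflow cannot occur.

171599; no overflow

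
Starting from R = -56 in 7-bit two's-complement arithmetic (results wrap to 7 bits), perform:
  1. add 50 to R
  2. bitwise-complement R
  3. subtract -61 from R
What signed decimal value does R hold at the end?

-62

Start: R = -56 = 1001000.
R = -56 + 50 = -6 = 1111010
R = NOT 1111010 = 0000101 = 5
R = 5 − (-61) = 66; wraps to -62 = 1000010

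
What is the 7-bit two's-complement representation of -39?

|-39| = 39 = 0100111 in 7 bits.
Invert the bits: 1011000. Add 1: 1011001.
Check: 1011001 reads as 89 − 128 = -39.

1011001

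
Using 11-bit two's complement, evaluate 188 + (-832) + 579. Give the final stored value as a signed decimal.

188 + (-832) = -644 (10101111100)
-644 + 579 = -65 (11110111111)

-65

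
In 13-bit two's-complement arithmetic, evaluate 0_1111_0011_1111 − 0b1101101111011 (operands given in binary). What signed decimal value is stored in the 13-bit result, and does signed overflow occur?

0_1111_0011_1111 → 0111100111111 = 3903 (signed)
0b1101101111011 → 1101101111011 = -1157 (signed)
Subtract via negate-and-add: invert 1101101111011 + 1 = 0010010000101 (i.e. 1157).
  0111100111111
+ 0010010000101
= 1001111000100
Result 1001111000100: MSB = 1 → 5060 − 8192 = -3132.
Both addends (after negating the subtrahend) are non-negative but the stored result is negative: signed overflow. The true value 3903 − (-1157) = 5060 lies outside [-4096, 4095].

-3132; overflow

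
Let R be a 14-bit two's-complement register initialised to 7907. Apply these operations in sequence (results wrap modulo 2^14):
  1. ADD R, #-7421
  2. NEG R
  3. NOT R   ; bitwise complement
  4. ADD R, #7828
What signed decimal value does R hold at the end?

-8071

Start: R = 7907 = 01111011100011.
R = 7907 + (-7421) = 486 = 00000111100110
R = −(486) = -486 = 11111000011010
R = NOT 11111000011010 = 00000111100101 = 485
R = 485 + 7828 = 8313; wraps to -8071 = 10000001111001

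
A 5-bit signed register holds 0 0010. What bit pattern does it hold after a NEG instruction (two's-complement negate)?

Invert: 11101. Add 1: 11110.
Check: 00010 = 2, 11110 = -2.

11110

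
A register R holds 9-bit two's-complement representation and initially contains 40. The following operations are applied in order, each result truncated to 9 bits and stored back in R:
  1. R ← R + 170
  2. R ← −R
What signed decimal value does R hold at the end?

-210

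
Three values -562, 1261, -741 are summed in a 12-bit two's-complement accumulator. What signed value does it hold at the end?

-42

-562 + 1261 = 699 (001010111011)
699 + (-741) = -42 (111111010110)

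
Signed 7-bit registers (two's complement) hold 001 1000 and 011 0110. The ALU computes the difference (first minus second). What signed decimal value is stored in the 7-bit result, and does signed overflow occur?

001 1000 → 0011000 = 24 (signed)
011 0110 → 0110110 = 54 (signed)
Subtract via negate-and-add: invert 0110110 + 1 = 1001010 (i.e. -54).
  0011000
+ 1001010
= 1100010
Result 1100010: MSB = 1 → 98 − 128 = -30.
Addends (after negating the subtrahend) have opposite signs, so signed overflow cannot occur.

-30; no overflow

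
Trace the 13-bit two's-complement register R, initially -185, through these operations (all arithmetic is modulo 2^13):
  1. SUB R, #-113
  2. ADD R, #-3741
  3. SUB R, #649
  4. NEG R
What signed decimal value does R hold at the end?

-3730

Start: R = -185 = 1111101000111.
R = -185 − (-113) = -72 = 1111110111000
R = -72 + (-3741) = -3813 = 1000100011011
R = -3813 − 649 = -4462; wraps to 3730 = 0111010010010
R = −(3730) = -3730 = 1000101101110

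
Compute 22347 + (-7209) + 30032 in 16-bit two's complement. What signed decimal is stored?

-20366

22347 + (-7209) = 15138 (0011101100100010)
15138 + 30032 = 45170 → wraps to -20366 (1011000001110010)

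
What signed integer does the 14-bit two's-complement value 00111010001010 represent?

3722

MSB is 0, so the value is non-negative: 00111010001010 = 3722.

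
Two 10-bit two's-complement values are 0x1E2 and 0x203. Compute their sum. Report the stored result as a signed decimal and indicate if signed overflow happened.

0x1E2 = 0111100010 = 482 (signed)
0x203 = 1000000011 = -509 (signed)
  0111100010
+ 1000000011
= 1111100101
Result 1111100101: MSB = 1 → 997 − 1024 = -27.
Addends have opposite signs, so signed overflow cannot occur.

-27; no overflow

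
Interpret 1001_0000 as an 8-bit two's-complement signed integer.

MSB is 1, so the value is negative.
Unsigned reading: 144. Subtract 2^8 = 256: 144 − 256 = -112.

-112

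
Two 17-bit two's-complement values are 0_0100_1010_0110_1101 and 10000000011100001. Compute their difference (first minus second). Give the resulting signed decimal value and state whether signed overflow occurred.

-46708; overflow

0_0100_1010_0110_1101 → 00100101001101101 = 19053 (signed)
10000000011100001 = -65311 (signed)
Subtract via negate-and-add: invert 10000000011100001 + 1 = 01111111100011111 (i.e. 65311).
  00100101001101101
+ 01111111100011111
= 10100100110001100
Result 10100100110001100: MSB = 1 → 84364 − 131072 = -46708.
Both addends (after negating the subtrahend) are non-negative but the stored result is negative: signed overflow. The true value 19053 − (-65311) = 84364 lies outside [-65536, 65535].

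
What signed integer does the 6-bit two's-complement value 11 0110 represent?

-10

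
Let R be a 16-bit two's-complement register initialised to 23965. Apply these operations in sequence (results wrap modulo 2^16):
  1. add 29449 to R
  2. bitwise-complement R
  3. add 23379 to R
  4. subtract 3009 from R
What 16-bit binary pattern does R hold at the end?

0111111011101011

Start: R = 23965 = 0101110110011101.
R = 23965 + 29449 = 53414; wraps to -12122 = 1101000010100110
R = NOT 1101000010100110 = 0010111101011001 = 12121
R = 12121 + 23379 = 35500; wraps to -30036 = 1000101010101100
R = -30036 − 3009 = -33045; wraps to 32491 = 0111111011101011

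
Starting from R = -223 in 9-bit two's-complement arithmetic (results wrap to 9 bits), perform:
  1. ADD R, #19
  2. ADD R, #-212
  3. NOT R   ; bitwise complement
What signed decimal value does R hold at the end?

-97

Start: R = -223 = 100100001.
R = -223 + 19 = -204 = 100110100
R = -204 + (-212) = -416; wraps to 96 = 001100000
R = NOT 001100000 = 110011111 = -97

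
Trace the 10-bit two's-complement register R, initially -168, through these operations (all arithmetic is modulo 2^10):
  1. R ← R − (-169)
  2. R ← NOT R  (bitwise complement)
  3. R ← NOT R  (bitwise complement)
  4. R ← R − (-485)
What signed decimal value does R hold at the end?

Start: R = -168 = 1101011000.
R = -168 − (-169) = 1 = 0000000001
R = NOT 0000000001 = 1111111110 = -2
R = NOT 1111111110 = 0000000001 = 1
R = 1 − (-485) = 486 = 0111100110

486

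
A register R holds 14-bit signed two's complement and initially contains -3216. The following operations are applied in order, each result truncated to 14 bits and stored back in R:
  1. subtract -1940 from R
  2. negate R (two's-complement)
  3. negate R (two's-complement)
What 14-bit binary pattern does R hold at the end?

11101100000100

Start: R = -3216 = 11001101110000.
R = -3216 − (-1940) = -1276 = 11101100000100
R = −(-1276) = 1276 = 00010011111100
R = −(1276) = -1276 = 11101100000100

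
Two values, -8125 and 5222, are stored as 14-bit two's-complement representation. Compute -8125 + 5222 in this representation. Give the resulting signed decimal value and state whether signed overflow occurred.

-8125 → 10000001000011
5222 → 01010001100110
  10000001000011
+ 01010001100110
= 11010010101001
Result 11010010101001: MSB = 1 → 13481 − 16384 = -2903.
Addends have opposite signs, so signed overflow cannot occur.

-2903; no overflow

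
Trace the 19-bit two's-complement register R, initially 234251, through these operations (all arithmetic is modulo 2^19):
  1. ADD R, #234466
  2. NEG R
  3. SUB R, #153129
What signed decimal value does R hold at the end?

-97558

Start: R = 234251 = 0111001001100001011.
R = 234251 + 234466 = 468717; wraps to -55571 = 1110010011011101101
R = −(-55571) = 55571 = 0001101100100010011
R = 55571 − 153129 = -97558 = 1101000001011101010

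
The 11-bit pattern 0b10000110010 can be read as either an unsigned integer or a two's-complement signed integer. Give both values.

unsigned = 1074, signed = -974

Unsigned: 10000110010 = 1074.
Signed: MSB=1 → 1074 − 2048 = -974.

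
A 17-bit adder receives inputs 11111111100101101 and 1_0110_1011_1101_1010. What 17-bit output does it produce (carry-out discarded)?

  11111111100101101
+ 10110101111011010
= 10110101100000111  (discard carry-out 1)

10110101100000111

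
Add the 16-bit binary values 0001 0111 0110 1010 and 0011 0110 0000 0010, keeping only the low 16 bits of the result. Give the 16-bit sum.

  0001011101101010
+ 0011011000000010
= 0100110101101100

0100110101101100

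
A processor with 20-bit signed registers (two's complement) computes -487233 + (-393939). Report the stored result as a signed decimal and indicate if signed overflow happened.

-487233 → 10001001000010111111
-393939 → 10011111110100101101
  10001001000010111111
+ 10011111110100101101
= 00101000110111101100  (discard carry-out 1)
Result 00101000110111101100: MSB = 0 → value 167404.
Both addends are negative but the stored result is non-negative: signed overflow. The true value -487233 + (-393939) = -881172 lies outside [-524288, 524287].

167404; overflow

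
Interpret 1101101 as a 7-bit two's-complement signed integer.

MSB is 1, so the value is negative.
Unsigned reading: 109. Subtract 2^7 = 128: 109 − 128 = -19.

-19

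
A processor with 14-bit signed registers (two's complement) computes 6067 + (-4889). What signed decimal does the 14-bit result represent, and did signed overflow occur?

1178; no overflow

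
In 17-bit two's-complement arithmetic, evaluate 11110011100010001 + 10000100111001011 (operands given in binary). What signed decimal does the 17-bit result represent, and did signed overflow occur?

61660; overflow

11110011100010001 = -6383 (signed)
10000100111001011 = -63029 (signed)
  11110011100010001
+ 10000100111001011
= 01111000011011100  (discard carry-out 1)
Result 01111000011011100: MSB = 0 → value 61660.
Both addends are negative but the stored result is non-negative: signed overflow. The true value -6383 + (-63029) = -69412 lies outside [-65536, 65535].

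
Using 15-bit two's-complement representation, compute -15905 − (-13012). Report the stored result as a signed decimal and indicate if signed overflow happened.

-15905 → 100000111011111
-13012 → 100110100101100
Subtract via negate-and-add: invert 100110100101100 + 1 = 011001011010100 (i.e. 13012).
  100000111011111
+ 011001011010100
= 111010010110011
Result 111010010110011: MSB = 1 → 29875 − 32768 = -2893.
Addends (after negating the subtrahend) have opposite signs, so signed overflow cannot occur.

-2893; no overflow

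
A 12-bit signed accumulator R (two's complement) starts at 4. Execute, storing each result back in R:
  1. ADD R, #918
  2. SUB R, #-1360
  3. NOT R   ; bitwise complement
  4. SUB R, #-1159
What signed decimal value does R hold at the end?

-1124

Start: R = 4 = 000000000100.
R = 4 + 918 = 922 = 001110011010
R = 922 − (-1360) = 2282; wraps to -1814 = 100011101010
R = NOT 100011101010 = 011100010101 = 1813
R = 1813 − (-1159) = 2972; wraps to -1124 = 101110011100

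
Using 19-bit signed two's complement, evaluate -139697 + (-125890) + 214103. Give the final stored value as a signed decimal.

-51484

-139697 + (-125890) = -265587 → wraps to 258701 (0111111001010001101)
258701 + 214103 = 472804 → wraps to -51484 (1110011011011100100)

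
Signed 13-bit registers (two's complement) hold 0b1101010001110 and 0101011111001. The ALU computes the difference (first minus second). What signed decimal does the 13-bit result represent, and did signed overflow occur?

0b1101010001110 → 1101010001110 = -1394 (signed)
0101011111001 = 2809 (signed)
Subtract via negate-and-add: invert 0101011111001 + 1 = 1010100000111 (i.e. -2809).
  1101010001110
+ 1010100000111
= 0111110010101  (discard carry-out 1)
Result 0111110010101: MSB = 0 → value 3989.
Both addends (after negating the subtrahend) are negative but the stored result is non-negative: signed overflow. The true value -1394 − 2809 = -4203 lies outside [-4096, 4095].

3989; overflow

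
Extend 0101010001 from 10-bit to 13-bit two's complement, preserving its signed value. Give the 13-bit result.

0000101010001

MSB of 0101010001 is 0; replicate it into the new high bits.
000|0101010001 → 0000101010001 (still 337).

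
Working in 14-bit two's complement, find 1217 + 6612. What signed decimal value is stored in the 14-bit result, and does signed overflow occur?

7829; no overflow

1217 → 00010011000001
6612 → 01100111010100
  00010011000001
+ 01100111010100
= 01111010010101
Result 01111010010101: MSB = 0 → value 7829.
Both addends are non-negative and so is the stored result: no signed overflow.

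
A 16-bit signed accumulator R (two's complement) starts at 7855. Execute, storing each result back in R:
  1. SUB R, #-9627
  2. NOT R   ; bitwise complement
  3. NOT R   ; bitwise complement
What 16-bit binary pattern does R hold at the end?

Start: R = 7855 = 0001111010101111.
R = 7855 − (-9627) = 17482 = 0100010001001010
R = NOT 0100010001001010 = 1011101110110101 = -17483
R = NOT 1011101110110101 = 0100010001001010 = 17482

0100010001001010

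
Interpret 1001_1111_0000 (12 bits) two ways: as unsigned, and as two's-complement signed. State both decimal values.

unsigned = 2544, signed = -1552

Unsigned: 100111110000 = 2544.
Signed: MSB=1 → 2544 − 4096 = -1552.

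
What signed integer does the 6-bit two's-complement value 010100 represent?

20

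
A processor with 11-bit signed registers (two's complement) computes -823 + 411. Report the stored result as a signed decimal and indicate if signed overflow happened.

-412; no overflow

-823 → 10011001001
411 → 00110011011
  10011001001
+ 00110011011
= 11001100100
Result 11001100100: MSB = 1 → 1636 − 2048 = -412.
Addends have opposite signs, so signed overflow cannot occur.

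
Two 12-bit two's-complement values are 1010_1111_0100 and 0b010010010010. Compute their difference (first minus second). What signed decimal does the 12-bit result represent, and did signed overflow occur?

1634; overflow

1010_1111_0100 → 101011110100 = -1292 (signed)
0b010010010010 → 010010010010 = 1170 (signed)
Subtract via negate-and-add: invert 010010010010 + 1 = 101101101110 (i.e. -1170).
  101011110100
+ 101101101110
= 011001100010  (discard carry-out 1)
Result 011001100010: MSB = 0 → value 1634.
Both addends (after negating the subtrahend) are negative but the stored result is non-negative: signed overflow. The true value -1292 − 1170 = -2462 lies outside [-2048, 2047].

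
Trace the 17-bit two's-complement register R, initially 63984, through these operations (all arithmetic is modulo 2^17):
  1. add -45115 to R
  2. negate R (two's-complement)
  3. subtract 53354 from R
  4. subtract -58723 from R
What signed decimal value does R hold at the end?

-13500

Start: R = 63984 = 01111100111110000.
R = 63984 + (-45115) = 18869 = 00100100110110101
R = −(18869) = -18869 = 11011011001001011
R = -18869 − 53354 = -72223; wraps to 58849 = 01110010111100001
R = 58849 − (-58723) = 117572; wraps to -13500 = 11100101101000100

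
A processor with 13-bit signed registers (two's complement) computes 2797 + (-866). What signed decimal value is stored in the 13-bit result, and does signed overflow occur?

2797 → 0101011101101
-866 → 1110010011110
  0101011101101
+ 1110010011110
= 0011110001011  (discard carry-out 1)
Result 0011110001011: MSB = 0 → value 1931.
Addends have opposite signs, so signed overflow cannot occur.

1931; no overflow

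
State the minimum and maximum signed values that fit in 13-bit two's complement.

min = -4096, max = 4095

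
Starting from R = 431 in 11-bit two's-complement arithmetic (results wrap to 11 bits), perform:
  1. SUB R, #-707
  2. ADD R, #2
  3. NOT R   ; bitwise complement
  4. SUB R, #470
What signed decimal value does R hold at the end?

437

Start: R = 431 = 00110101111.
R = 431 − (-707) = 1138; wraps to -910 = 10001110010
R = -910 + 2 = -908 = 10001110100
R = NOT 10001110100 = 01110001011 = 907
R = 907 − 470 = 437 = 00110110101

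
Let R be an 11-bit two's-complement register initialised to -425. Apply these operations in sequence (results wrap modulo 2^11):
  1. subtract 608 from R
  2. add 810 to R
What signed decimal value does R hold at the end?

Start: R = -425 = 11001010111.
R = -425 − 608 = -1033; wraps to 1015 = 01111110111
R = 1015 + 810 = 1825; wraps to -223 = 11100100001

-223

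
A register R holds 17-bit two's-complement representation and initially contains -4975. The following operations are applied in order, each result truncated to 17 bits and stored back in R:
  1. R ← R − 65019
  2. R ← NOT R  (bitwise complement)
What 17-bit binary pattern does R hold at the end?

10001000101101001

Start: R = -4975 = 11110110010010001.
R = -4975 − 65019 = -69994; wraps to 61078 = 01110111010010110
R = NOT 01110111010010110 = 10001000101101001 = -61079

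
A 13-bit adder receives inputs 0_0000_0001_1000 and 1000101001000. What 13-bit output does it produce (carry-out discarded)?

  0000000011000
+ 1000101001000
= 1000101100000

1000101100000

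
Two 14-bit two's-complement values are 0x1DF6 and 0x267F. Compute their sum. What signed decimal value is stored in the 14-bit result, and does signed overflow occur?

0x1DF6 = 01110111110110 = 7670 (signed)
0x267F = 10011001111111 = -6529 (signed)
  01110111110110
+ 10011001111111
= 00010001110101  (discard carry-out 1)
Result 00010001110101: MSB = 0 → value 1141.
Addends have opposite signs, so signed overflow cannot occur.

1141; no overflow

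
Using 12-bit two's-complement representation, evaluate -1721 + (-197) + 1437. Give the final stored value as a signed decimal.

-1721 + (-197) = -1918 (100010000010)
-1918 + 1437 = -481 (111000011111)

-481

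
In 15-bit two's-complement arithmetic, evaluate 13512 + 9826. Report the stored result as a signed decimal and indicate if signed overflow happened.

-9430; overflow

13512 → 011010011001000
9826 → 010011001100010
  011010011001000
+ 010011001100010
= 101101100101010
Result 101101100101010: MSB = 1 → 23338 − 32768 = -9430.
Both addends are non-negative but the stored result is negative: signed overflow. The true value 13512 + 9826 = 23338 lies outside [-16384, 16383].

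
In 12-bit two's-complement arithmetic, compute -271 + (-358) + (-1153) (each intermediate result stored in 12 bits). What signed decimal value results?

-1782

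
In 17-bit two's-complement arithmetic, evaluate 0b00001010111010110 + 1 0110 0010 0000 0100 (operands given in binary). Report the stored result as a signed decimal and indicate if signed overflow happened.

0b00001010111010110 → 00001010111010110 = 5590 (signed)
1 0110 0010 0000 0100 → 10110001000000100 = -40444 (signed)
  00001010111010110
+ 10110001000000100
= 10111011111011010
Result 10111011111011010: MSB = 1 → 96218 − 131072 = -34854.
Addends have opposite signs, so signed overflow cannot occur.

-34854; no overflow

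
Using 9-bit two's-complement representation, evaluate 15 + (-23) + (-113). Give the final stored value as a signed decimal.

-121

15 + (-23) = -8 (111111000)
-8 + (-113) = -121 (110000111)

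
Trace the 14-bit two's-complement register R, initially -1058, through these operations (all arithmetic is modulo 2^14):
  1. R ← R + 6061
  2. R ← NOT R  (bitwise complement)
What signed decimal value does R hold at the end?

-5004

Start: R = -1058 = 11101111011110.
R = -1058 + 6061 = 5003 = 01001110001011
R = NOT 01001110001011 = 10110001110100 = -5004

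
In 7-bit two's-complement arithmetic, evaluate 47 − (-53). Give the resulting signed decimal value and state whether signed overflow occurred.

-28; overflow

47 → 0101111
-53 → 1001011
Subtract via negate-and-add: invert 1001011 + 1 = 0110101 (i.e. 53).
  0101111
+ 0110101
= 1100100
Result 1100100: MSB = 1 → 100 − 128 = -28.
Both addends (after negating the subtrahend) are non-negative but the stored result is negative: signed overflow. The true value 47 − (-53) = 100 lies outside [-64, 63].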